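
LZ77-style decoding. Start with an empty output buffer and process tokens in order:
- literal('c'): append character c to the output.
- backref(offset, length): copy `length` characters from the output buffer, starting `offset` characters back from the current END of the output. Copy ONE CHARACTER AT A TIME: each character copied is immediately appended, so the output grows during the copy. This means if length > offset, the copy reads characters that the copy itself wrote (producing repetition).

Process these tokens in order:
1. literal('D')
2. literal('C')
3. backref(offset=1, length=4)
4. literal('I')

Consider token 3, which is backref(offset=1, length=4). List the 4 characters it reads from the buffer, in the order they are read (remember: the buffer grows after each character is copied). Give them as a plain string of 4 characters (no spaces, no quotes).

Token 1: literal('D'). Output: "D"
Token 2: literal('C'). Output: "DC"
Token 3: backref(off=1, len=4). Buffer before: "DC" (len 2)
  byte 1: read out[1]='C', append. Buffer now: "DCC"
  byte 2: read out[2]='C', append. Buffer now: "DCCC"
  byte 3: read out[3]='C', append. Buffer now: "DCCCC"
  byte 4: read out[4]='C', append. Buffer now: "DCCCCC"

Answer: CCCC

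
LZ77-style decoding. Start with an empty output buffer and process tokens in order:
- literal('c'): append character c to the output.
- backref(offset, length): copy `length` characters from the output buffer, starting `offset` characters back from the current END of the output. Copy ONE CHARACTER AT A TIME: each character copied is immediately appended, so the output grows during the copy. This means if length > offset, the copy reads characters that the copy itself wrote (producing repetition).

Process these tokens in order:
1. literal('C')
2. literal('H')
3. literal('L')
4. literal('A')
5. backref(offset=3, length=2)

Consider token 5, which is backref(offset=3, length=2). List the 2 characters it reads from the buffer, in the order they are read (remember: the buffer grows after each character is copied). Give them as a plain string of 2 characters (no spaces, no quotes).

Answer: HL

Derivation:
Token 1: literal('C'). Output: "C"
Token 2: literal('H'). Output: "CH"
Token 3: literal('L'). Output: "CHL"
Token 4: literal('A'). Output: "CHLA"
Token 5: backref(off=3, len=2). Buffer before: "CHLA" (len 4)
  byte 1: read out[1]='H', append. Buffer now: "CHLAH"
  byte 2: read out[2]='L', append. Buffer now: "CHLAHL"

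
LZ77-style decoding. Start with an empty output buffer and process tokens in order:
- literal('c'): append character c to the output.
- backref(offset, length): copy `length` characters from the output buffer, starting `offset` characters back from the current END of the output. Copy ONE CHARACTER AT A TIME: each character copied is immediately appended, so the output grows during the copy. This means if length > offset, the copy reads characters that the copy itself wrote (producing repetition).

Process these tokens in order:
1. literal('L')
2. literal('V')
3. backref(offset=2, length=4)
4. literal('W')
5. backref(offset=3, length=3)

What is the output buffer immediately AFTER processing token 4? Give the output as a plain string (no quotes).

Token 1: literal('L'). Output: "L"
Token 2: literal('V'). Output: "LV"
Token 3: backref(off=2, len=4) (overlapping!). Copied 'LVLV' from pos 0. Output: "LVLVLV"
Token 4: literal('W'). Output: "LVLVLVW"

Answer: LVLVLVW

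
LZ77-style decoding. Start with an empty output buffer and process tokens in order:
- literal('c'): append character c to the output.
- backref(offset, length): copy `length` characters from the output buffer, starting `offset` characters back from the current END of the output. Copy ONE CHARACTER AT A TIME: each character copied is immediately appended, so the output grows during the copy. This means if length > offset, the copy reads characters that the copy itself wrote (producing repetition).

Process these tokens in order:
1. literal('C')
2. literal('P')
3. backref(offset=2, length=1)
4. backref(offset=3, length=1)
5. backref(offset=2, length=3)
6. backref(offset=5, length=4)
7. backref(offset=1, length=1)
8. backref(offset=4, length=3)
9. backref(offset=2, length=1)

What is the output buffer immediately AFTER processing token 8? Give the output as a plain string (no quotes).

Answer: CPCCCCCCCCCCCCC

Derivation:
Token 1: literal('C'). Output: "C"
Token 2: literal('P'). Output: "CP"
Token 3: backref(off=2, len=1). Copied 'C' from pos 0. Output: "CPC"
Token 4: backref(off=3, len=1). Copied 'C' from pos 0. Output: "CPCC"
Token 5: backref(off=2, len=3) (overlapping!). Copied 'CCC' from pos 2. Output: "CPCCCCC"
Token 6: backref(off=5, len=4). Copied 'CCCC' from pos 2. Output: "CPCCCCCCCCC"
Token 7: backref(off=1, len=1). Copied 'C' from pos 10. Output: "CPCCCCCCCCCC"
Token 8: backref(off=4, len=3). Copied 'CCC' from pos 8. Output: "CPCCCCCCCCCCCCC"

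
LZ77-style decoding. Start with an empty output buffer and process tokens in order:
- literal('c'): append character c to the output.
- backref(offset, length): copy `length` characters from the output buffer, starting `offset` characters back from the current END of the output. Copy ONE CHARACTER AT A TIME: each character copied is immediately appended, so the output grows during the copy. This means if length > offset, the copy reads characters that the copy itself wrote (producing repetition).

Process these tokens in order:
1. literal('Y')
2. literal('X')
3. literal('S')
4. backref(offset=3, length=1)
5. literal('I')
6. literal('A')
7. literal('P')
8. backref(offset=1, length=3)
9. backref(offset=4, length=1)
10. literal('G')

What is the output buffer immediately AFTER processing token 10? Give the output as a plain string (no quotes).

Answer: YXSYIAPPPPPG

Derivation:
Token 1: literal('Y'). Output: "Y"
Token 2: literal('X'). Output: "YX"
Token 3: literal('S'). Output: "YXS"
Token 4: backref(off=3, len=1). Copied 'Y' from pos 0. Output: "YXSY"
Token 5: literal('I'). Output: "YXSYI"
Token 6: literal('A'). Output: "YXSYIA"
Token 7: literal('P'). Output: "YXSYIAP"
Token 8: backref(off=1, len=3) (overlapping!). Copied 'PPP' from pos 6. Output: "YXSYIAPPPP"
Token 9: backref(off=4, len=1). Copied 'P' from pos 6. Output: "YXSYIAPPPPP"
Token 10: literal('G'). Output: "YXSYIAPPPPPG"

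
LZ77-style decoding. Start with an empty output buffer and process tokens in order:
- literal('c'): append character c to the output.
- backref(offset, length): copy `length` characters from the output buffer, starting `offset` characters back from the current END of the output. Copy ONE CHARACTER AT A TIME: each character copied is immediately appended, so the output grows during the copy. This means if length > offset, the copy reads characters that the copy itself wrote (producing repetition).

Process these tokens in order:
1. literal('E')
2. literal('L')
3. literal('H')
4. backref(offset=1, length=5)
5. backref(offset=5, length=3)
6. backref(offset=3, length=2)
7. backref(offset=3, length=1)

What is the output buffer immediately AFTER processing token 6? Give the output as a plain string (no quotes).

Token 1: literal('E'). Output: "E"
Token 2: literal('L'). Output: "EL"
Token 3: literal('H'). Output: "ELH"
Token 4: backref(off=1, len=5) (overlapping!). Copied 'HHHHH' from pos 2. Output: "ELHHHHHH"
Token 5: backref(off=5, len=3). Copied 'HHH' from pos 3. Output: "ELHHHHHHHHH"
Token 6: backref(off=3, len=2). Copied 'HH' from pos 8. Output: "ELHHHHHHHHHHH"

Answer: ELHHHHHHHHHHH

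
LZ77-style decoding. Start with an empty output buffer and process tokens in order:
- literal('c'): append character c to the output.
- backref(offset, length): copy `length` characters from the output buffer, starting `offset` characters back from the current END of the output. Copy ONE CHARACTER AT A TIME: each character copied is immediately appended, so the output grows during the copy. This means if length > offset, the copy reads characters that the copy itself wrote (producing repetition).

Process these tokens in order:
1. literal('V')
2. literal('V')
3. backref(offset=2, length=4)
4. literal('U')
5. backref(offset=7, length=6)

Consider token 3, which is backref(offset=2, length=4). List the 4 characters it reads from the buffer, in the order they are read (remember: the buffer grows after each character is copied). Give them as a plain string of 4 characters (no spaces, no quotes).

Token 1: literal('V'). Output: "V"
Token 2: literal('V'). Output: "VV"
Token 3: backref(off=2, len=4). Buffer before: "VV" (len 2)
  byte 1: read out[0]='V', append. Buffer now: "VVV"
  byte 2: read out[1]='V', append. Buffer now: "VVVV"
  byte 3: read out[2]='V', append. Buffer now: "VVVVV"
  byte 4: read out[3]='V', append. Buffer now: "VVVVVV"

Answer: VVVV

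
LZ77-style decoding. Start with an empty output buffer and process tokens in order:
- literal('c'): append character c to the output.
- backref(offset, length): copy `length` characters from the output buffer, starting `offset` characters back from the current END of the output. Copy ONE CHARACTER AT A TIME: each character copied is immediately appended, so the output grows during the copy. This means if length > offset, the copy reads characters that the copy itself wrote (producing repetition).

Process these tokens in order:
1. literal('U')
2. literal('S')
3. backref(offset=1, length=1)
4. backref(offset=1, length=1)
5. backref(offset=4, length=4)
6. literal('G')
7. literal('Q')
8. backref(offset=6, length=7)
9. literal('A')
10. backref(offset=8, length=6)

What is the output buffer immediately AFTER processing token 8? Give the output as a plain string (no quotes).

Answer: USSSUSSSGQUSSSGQU

Derivation:
Token 1: literal('U'). Output: "U"
Token 2: literal('S'). Output: "US"
Token 3: backref(off=1, len=1). Copied 'S' from pos 1. Output: "USS"
Token 4: backref(off=1, len=1). Copied 'S' from pos 2. Output: "USSS"
Token 5: backref(off=4, len=4). Copied 'USSS' from pos 0. Output: "USSSUSSS"
Token 6: literal('G'). Output: "USSSUSSSG"
Token 7: literal('Q'). Output: "USSSUSSSGQ"
Token 8: backref(off=6, len=7) (overlapping!). Copied 'USSSGQU' from pos 4. Output: "USSSUSSSGQUSSSGQU"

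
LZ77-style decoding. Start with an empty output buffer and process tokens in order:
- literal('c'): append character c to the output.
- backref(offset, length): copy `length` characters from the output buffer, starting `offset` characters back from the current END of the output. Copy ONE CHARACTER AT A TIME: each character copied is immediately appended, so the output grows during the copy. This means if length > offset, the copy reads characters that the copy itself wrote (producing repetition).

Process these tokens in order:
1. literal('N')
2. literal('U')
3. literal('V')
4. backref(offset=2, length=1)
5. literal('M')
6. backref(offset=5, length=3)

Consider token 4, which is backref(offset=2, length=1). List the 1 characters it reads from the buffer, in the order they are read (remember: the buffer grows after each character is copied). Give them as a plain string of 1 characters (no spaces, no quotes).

Answer: U

Derivation:
Token 1: literal('N'). Output: "N"
Token 2: literal('U'). Output: "NU"
Token 3: literal('V'). Output: "NUV"
Token 4: backref(off=2, len=1). Buffer before: "NUV" (len 3)
  byte 1: read out[1]='U', append. Buffer now: "NUVU"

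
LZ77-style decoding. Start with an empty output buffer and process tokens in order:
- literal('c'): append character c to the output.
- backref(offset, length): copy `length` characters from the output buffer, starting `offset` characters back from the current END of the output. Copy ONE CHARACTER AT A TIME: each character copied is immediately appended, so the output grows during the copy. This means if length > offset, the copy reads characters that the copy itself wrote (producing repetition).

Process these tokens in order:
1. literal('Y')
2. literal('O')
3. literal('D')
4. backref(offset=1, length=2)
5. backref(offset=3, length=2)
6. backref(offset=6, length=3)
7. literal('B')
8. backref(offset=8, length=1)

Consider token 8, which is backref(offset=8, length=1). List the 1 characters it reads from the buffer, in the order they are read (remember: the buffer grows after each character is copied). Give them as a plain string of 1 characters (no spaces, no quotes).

Answer: D

Derivation:
Token 1: literal('Y'). Output: "Y"
Token 2: literal('O'). Output: "YO"
Token 3: literal('D'). Output: "YOD"
Token 4: backref(off=1, len=2) (overlapping!). Copied 'DD' from pos 2. Output: "YODDD"
Token 5: backref(off=3, len=2). Copied 'DD' from pos 2. Output: "YODDDDD"
Token 6: backref(off=6, len=3). Copied 'ODD' from pos 1. Output: "YODDDDDODD"
Token 7: literal('B'). Output: "YODDDDDODDB"
Token 8: backref(off=8, len=1). Buffer before: "YODDDDDODDB" (len 11)
  byte 1: read out[3]='D', append. Buffer now: "YODDDDDODDBD"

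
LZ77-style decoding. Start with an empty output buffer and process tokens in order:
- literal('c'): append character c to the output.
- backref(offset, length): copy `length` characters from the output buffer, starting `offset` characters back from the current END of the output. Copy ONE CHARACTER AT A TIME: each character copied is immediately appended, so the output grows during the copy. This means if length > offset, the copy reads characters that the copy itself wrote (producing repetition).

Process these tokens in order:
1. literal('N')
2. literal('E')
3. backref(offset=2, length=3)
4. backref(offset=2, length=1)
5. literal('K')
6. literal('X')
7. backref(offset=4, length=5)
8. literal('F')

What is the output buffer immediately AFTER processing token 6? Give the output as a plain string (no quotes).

Answer: NENENEKX

Derivation:
Token 1: literal('N'). Output: "N"
Token 2: literal('E'). Output: "NE"
Token 3: backref(off=2, len=3) (overlapping!). Copied 'NEN' from pos 0. Output: "NENEN"
Token 4: backref(off=2, len=1). Copied 'E' from pos 3. Output: "NENENE"
Token 5: literal('K'). Output: "NENENEK"
Token 6: literal('X'). Output: "NENENEKX"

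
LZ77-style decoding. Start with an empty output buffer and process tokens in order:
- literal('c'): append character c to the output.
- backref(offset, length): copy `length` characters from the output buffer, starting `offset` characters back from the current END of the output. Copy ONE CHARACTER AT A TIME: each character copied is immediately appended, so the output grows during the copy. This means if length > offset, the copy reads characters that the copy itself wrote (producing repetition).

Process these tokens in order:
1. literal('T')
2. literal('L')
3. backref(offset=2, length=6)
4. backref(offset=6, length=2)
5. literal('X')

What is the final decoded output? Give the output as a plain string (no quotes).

Answer: TLTLTLTLTLX

Derivation:
Token 1: literal('T'). Output: "T"
Token 2: literal('L'). Output: "TL"
Token 3: backref(off=2, len=6) (overlapping!). Copied 'TLTLTL' from pos 0. Output: "TLTLTLTL"
Token 4: backref(off=6, len=2). Copied 'TL' from pos 2. Output: "TLTLTLTLTL"
Token 5: literal('X'). Output: "TLTLTLTLTLX"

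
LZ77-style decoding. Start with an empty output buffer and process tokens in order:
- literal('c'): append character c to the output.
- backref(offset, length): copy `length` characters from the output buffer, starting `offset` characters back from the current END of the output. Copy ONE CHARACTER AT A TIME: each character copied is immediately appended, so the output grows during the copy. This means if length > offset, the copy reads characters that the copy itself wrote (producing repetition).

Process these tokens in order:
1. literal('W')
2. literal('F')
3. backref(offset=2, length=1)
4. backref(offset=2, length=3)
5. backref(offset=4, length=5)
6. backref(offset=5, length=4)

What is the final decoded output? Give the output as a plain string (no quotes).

Answer: WFWFWFWFWFWWFWF

Derivation:
Token 1: literal('W'). Output: "W"
Token 2: literal('F'). Output: "WF"
Token 3: backref(off=2, len=1). Copied 'W' from pos 0. Output: "WFW"
Token 4: backref(off=2, len=3) (overlapping!). Copied 'FWF' from pos 1. Output: "WFWFWF"
Token 5: backref(off=4, len=5) (overlapping!). Copied 'WFWFW' from pos 2. Output: "WFWFWFWFWFW"
Token 6: backref(off=5, len=4). Copied 'WFWF' from pos 6. Output: "WFWFWFWFWFWWFWF"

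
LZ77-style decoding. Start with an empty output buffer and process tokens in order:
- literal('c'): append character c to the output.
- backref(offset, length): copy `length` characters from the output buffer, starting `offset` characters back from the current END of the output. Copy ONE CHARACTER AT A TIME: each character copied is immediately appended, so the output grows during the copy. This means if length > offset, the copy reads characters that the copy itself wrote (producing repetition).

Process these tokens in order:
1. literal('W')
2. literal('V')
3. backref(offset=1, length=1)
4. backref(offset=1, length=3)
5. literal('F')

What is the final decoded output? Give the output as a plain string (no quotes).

Answer: WVVVVVF

Derivation:
Token 1: literal('W'). Output: "W"
Token 2: literal('V'). Output: "WV"
Token 3: backref(off=1, len=1). Copied 'V' from pos 1. Output: "WVV"
Token 4: backref(off=1, len=3) (overlapping!). Copied 'VVV' from pos 2. Output: "WVVVVV"
Token 5: literal('F'). Output: "WVVVVVF"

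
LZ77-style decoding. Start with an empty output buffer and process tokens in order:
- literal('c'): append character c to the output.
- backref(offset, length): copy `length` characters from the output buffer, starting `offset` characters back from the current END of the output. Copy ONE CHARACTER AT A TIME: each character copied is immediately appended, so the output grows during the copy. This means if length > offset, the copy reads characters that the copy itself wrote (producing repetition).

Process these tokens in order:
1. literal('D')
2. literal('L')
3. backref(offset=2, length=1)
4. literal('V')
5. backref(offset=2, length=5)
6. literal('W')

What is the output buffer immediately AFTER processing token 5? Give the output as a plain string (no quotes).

Token 1: literal('D'). Output: "D"
Token 2: literal('L'). Output: "DL"
Token 3: backref(off=2, len=1). Copied 'D' from pos 0. Output: "DLD"
Token 4: literal('V'). Output: "DLDV"
Token 5: backref(off=2, len=5) (overlapping!). Copied 'DVDVD' from pos 2. Output: "DLDVDVDVD"

Answer: DLDVDVDVD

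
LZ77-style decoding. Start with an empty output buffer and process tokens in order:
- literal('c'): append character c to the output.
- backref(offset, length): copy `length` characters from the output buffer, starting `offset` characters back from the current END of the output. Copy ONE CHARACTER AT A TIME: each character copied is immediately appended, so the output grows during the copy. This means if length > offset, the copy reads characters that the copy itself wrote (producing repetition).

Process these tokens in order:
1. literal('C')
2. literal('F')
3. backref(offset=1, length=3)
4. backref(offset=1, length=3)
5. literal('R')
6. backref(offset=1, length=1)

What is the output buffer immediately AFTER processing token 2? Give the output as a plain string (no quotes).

Answer: CF

Derivation:
Token 1: literal('C'). Output: "C"
Token 2: literal('F'). Output: "CF"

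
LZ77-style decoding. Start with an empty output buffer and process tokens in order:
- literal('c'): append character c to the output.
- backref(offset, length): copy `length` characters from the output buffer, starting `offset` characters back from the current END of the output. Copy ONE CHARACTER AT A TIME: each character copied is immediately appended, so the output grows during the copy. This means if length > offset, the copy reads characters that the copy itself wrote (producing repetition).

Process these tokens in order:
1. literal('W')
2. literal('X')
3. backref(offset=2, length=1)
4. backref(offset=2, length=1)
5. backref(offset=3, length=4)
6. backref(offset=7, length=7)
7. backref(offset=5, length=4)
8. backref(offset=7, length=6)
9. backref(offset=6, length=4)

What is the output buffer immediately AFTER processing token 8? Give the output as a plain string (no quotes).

Token 1: literal('W'). Output: "W"
Token 2: literal('X'). Output: "WX"
Token 3: backref(off=2, len=1). Copied 'W' from pos 0. Output: "WXW"
Token 4: backref(off=2, len=1). Copied 'X' from pos 1. Output: "WXWX"
Token 5: backref(off=3, len=4) (overlapping!). Copied 'XWXX' from pos 1. Output: "WXWXXWXX"
Token 6: backref(off=7, len=7). Copied 'XWXXWXX' from pos 1. Output: "WXWXXWXXXWXXWXX"
Token 7: backref(off=5, len=4). Copied 'XXWX' from pos 10. Output: "WXWXXWXXXWXXWXXXXWX"
Token 8: backref(off=7, len=6). Copied 'WXXXXW' from pos 12. Output: "WXWXXWXXXWXXWXXXXWXWXXXXW"

Answer: WXWXXWXXXWXXWXXXXWXWXXXXW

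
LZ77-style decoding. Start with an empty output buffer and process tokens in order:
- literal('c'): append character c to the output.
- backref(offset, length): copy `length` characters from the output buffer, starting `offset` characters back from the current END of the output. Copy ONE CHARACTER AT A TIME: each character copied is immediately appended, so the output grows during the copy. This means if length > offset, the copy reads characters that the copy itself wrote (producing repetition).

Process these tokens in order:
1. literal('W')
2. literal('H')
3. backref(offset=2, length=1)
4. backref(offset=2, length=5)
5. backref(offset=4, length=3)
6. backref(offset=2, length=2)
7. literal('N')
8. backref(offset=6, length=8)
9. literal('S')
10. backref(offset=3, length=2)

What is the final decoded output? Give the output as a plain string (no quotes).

Token 1: literal('W'). Output: "W"
Token 2: literal('H'). Output: "WH"
Token 3: backref(off=2, len=1). Copied 'W' from pos 0. Output: "WHW"
Token 4: backref(off=2, len=5) (overlapping!). Copied 'HWHWH' from pos 1. Output: "WHWHWHWH"
Token 5: backref(off=4, len=3). Copied 'WHW' from pos 4. Output: "WHWHWHWHWHW"
Token 6: backref(off=2, len=2). Copied 'HW' from pos 9. Output: "WHWHWHWHWHWHW"
Token 7: literal('N'). Output: "WHWHWHWHWHWHWN"
Token 8: backref(off=6, len=8) (overlapping!). Copied 'WHWHWNWH' from pos 8. Output: "WHWHWHWHWHWHWNWHWHWNWH"
Token 9: literal('S'). Output: "WHWHWHWHWHWHWNWHWHWNWHS"
Token 10: backref(off=3, len=2). Copied 'WH' from pos 20. Output: "WHWHWHWHWHWHWNWHWHWNWHSWH"

Answer: WHWHWHWHWHWHWNWHWHWNWHSWH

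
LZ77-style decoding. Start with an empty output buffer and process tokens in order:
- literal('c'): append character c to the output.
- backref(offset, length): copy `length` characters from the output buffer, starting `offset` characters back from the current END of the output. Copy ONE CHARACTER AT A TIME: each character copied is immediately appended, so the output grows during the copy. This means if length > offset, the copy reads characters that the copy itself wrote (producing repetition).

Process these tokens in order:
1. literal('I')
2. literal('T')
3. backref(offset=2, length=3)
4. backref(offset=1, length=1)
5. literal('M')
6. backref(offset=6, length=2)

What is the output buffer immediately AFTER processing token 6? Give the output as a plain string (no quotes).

Answer: ITITIIMTI

Derivation:
Token 1: literal('I'). Output: "I"
Token 2: literal('T'). Output: "IT"
Token 3: backref(off=2, len=3) (overlapping!). Copied 'ITI' from pos 0. Output: "ITITI"
Token 4: backref(off=1, len=1). Copied 'I' from pos 4. Output: "ITITII"
Token 5: literal('M'). Output: "ITITIIM"
Token 6: backref(off=6, len=2). Copied 'TI' from pos 1. Output: "ITITIIMTI"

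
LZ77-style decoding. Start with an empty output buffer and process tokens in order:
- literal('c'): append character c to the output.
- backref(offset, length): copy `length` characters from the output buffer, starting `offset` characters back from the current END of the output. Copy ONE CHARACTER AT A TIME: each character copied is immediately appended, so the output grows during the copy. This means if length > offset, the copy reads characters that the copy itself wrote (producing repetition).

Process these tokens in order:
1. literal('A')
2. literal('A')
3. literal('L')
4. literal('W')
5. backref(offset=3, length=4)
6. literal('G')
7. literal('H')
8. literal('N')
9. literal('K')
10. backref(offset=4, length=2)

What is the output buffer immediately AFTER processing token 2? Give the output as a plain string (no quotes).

Answer: AA

Derivation:
Token 1: literal('A'). Output: "A"
Token 2: literal('A'). Output: "AA"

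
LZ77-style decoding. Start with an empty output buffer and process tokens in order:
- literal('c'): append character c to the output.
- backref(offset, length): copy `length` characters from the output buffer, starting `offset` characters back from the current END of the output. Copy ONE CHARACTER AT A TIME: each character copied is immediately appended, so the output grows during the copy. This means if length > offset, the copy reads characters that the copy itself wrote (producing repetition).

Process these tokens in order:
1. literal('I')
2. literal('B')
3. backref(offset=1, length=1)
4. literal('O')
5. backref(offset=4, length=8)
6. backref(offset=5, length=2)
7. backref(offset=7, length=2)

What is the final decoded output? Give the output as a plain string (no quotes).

Token 1: literal('I'). Output: "I"
Token 2: literal('B'). Output: "IB"
Token 3: backref(off=1, len=1). Copied 'B' from pos 1. Output: "IBB"
Token 4: literal('O'). Output: "IBBO"
Token 5: backref(off=4, len=8) (overlapping!). Copied 'IBBOIBBO' from pos 0. Output: "IBBOIBBOIBBO"
Token 6: backref(off=5, len=2). Copied 'OI' from pos 7. Output: "IBBOIBBOIBBOOI"
Token 7: backref(off=7, len=2). Copied 'OI' from pos 7. Output: "IBBOIBBOIBBOOIOI"

Answer: IBBOIBBOIBBOOIOI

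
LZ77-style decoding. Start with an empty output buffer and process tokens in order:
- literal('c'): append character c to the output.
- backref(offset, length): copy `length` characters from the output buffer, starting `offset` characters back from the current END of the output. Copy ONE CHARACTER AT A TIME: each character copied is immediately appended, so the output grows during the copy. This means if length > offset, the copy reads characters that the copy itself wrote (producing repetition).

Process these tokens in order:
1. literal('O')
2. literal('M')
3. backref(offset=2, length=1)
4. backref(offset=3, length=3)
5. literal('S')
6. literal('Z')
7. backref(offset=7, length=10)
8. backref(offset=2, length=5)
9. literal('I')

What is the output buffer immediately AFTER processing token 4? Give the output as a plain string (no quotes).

Token 1: literal('O'). Output: "O"
Token 2: literal('M'). Output: "OM"
Token 3: backref(off=2, len=1). Copied 'O' from pos 0. Output: "OMO"
Token 4: backref(off=3, len=3). Copied 'OMO' from pos 0. Output: "OMOOMO"

Answer: OMOOMO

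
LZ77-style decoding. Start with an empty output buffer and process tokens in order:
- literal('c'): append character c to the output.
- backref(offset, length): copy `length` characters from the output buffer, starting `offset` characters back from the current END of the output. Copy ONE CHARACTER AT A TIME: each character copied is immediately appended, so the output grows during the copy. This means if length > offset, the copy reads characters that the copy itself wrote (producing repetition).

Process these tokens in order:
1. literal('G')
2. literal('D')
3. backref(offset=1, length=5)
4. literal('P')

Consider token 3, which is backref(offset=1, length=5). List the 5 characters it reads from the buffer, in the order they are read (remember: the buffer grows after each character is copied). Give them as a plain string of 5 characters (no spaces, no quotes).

Answer: DDDDD

Derivation:
Token 1: literal('G'). Output: "G"
Token 2: literal('D'). Output: "GD"
Token 3: backref(off=1, len=5). Buffer before: "GD" (len 2)
  byte 1: read out[1]='D', append. Buffer now: "GDD"
  byte 2: read out[2]='D', append. Buffer now: "GDDD"
  byte 3: read out[3]='D', append. Buffer now: "GDDDD"
  byte 4: read out[4]='D', append. Buffer now: "GDDDDD"
  byte 5: read out[5]='D', append. Buffer now: "GDDDDDD"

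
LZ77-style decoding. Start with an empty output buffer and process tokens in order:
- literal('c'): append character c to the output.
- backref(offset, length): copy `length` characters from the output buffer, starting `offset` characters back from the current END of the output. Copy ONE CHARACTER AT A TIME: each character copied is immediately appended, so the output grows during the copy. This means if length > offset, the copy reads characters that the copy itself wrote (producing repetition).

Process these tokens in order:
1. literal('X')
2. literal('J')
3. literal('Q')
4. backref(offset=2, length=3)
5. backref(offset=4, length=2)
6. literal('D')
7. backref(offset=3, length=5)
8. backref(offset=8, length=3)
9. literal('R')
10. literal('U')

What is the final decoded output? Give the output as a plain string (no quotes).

Token 1: literal('X'). Output: "X"
Token 2: literal('J'). Output: "XJ"
Token 3: literal('Q'). Output: "XJQ"
Token 4: backref(off=2, len=3) (overlapping!). Copied 'JQJ' from pos 1. Output: "XJQJQJ"
Token 5: backref(off=4, len=2). Copied 'QJ' from pos 2. Output: "XJQJQJQJ"
Token 6: literal('D'). Output: "XJQJQJQJD"
Token 7: backref(off=3, len=5) (overlapping!). Copied 'QJDQJ' from pos 6. Output: "XJQJQJQJDQJDQJ"
Token 8: backref(off=8, len=3). Copied 'QJD' from pos 6. Output: "XJQJQJQJDQJDQJQJD"
Token 9: literal('R'). Output: "XJQJQJQJDQJDQJQJDR"
Token 10: literal('U'). Output: "XJQJQJQJDQJDQJQJDRU"

Answer: XJQJQJQJDQJDQJQJDRU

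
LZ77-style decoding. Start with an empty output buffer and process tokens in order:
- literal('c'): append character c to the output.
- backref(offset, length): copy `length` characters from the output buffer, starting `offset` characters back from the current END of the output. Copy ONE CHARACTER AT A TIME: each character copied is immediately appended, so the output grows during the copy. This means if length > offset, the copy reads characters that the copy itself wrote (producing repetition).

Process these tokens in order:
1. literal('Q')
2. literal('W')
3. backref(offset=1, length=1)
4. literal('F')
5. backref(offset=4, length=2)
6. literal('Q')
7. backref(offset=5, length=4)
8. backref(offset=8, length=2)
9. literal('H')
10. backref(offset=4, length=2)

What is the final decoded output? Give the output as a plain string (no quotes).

Answer: QWWFQWQWFQWFQHWF

Derivation:
Token 1: literal('Q'). Output: "Q"
Token 2: literal('W'). Output: "QW"
Token 3: backref(off=1, len=1). Copied 'W' from pos 1. Output: "QWW"
Token 4: literal('F'). Output: "QWWF"
Token 5: backref(off=4, len=2). Copied 'QW' from pos 0. Output: "QWWFQW"
Token 6: literal('Q'). Output: "QWWFQWQ"
Token 7: backref(off=5, len=4). Copied 'WFQW' from pos 2. Output: "QWWFQWQWFQW"
Token 8: backref(off=8, len=2). Copied 'FQ' from pos 3. Output: "QWWFQWQWFQWFQ"
Token 9: literal('H'). Output: "QWWFQWQWFQWFQH"
Token 10: backref(off=4, len=2). Copied 'WF' from pos 10. Output: "QWWFQWQWFQWFQHWF"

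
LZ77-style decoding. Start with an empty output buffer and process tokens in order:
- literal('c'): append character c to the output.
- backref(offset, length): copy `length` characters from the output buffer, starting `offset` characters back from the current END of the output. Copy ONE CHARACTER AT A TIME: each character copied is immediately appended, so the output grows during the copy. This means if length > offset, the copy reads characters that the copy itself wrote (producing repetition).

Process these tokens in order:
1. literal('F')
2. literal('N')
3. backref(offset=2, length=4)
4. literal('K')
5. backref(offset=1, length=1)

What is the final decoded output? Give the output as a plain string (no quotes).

Answer: FNFNFNKK

Derivation:
Token 1: literal('F'). Output: "F"
Token 2: literal('N'). Output: "FN"
Token 3: backref(off=2, len=4) (overlapping!). Copied 'FNFN' from pos 0. Output: "FNFNFN"
Token 4: literal('K'). Output: "FNFNFNK"
Token 5: backref(off=1, len=1). Copied 'K' from pos 6. Output: "FNFNFNKK"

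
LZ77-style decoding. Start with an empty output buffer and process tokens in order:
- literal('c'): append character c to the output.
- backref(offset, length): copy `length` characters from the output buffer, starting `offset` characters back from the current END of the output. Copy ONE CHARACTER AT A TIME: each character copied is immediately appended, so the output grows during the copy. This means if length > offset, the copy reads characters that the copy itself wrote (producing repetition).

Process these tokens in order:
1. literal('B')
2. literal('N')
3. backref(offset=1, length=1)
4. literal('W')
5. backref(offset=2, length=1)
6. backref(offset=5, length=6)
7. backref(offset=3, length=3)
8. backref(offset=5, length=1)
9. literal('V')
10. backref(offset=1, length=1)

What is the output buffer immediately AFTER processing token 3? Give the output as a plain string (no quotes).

Answer: BNN

Derivation:
Token 1: literal('B'). Output: "B"
Token 2: literal('N'). Output: "BN"
Token 3: backref(off=1, len=1). Copied 'N' from pos 1. Output: "BNN"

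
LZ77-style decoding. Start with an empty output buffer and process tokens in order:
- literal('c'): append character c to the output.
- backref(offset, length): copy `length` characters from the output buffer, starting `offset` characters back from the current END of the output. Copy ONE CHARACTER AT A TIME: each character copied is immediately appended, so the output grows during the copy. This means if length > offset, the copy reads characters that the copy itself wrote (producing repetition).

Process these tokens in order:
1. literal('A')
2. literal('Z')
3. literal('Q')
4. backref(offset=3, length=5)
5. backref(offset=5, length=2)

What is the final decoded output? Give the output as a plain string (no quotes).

Token 1: literal('A'). Output: "A"
Token 2: literal('Z'). Output: "AZ"
Token 3: literal('Q'). Output: "AZQ"
Token 4: backref(off=3, len=5) (overlapping!). Copied 'AZQAZ' from pos 0. Output: "AZQAZQAZ"
Token 5: backref(off=5, len=2). Copied 'AZ' from pos 3. Output: "AZQAZQAZAZ"

Answer: AZQAZQAZAZ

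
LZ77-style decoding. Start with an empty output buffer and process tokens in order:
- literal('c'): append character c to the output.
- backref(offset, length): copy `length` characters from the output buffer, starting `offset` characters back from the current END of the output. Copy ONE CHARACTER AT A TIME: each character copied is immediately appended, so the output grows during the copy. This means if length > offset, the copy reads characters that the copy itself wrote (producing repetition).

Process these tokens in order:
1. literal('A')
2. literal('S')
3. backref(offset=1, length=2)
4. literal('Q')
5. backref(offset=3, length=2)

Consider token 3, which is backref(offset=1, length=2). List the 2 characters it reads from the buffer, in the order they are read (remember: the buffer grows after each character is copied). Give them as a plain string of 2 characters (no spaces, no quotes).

Token 1: literal('A'). Output: "A"
Token 2: literal('S'). Output: "AS"
Token 3: backref(off=1, len=2). Buffer before: "AS" (len 2)
  byte 1: read out[1]='S', append. Buffer now: "ASS"
  byte 2: read out[2]='S', append. Buffer now: "ASSS"

Answer: SS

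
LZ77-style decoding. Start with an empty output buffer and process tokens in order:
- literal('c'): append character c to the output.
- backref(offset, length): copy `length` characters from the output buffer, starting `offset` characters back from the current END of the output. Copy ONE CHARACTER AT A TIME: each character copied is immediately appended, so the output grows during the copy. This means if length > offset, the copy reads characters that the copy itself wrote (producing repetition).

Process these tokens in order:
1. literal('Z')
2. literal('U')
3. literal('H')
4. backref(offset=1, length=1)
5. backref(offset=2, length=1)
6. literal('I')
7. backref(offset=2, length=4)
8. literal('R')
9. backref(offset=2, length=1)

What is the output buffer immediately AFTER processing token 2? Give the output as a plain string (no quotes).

Answer: ZU

Derivation:
Token 1: literal('Z'). Output: "Z"
Token 2: literal('U'). Output: "ZU"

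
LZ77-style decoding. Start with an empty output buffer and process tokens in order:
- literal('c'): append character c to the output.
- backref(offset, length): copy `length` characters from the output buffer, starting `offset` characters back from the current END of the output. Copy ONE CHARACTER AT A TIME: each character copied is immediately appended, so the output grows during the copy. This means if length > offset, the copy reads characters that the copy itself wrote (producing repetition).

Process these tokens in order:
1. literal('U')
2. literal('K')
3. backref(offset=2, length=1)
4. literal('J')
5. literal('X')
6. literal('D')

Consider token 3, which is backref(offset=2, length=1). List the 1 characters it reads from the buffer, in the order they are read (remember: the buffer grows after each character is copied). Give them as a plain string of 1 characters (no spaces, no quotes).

Token 1: literal('U'). Output: "U"
Token 2: literal('K'). Output: "UK"
Token 3: backref(off=2, len=1). Buffer before: "UK" (len 2)
  byte 1: read out[0]='U', append. Buffer now: "UKU"

Answer: U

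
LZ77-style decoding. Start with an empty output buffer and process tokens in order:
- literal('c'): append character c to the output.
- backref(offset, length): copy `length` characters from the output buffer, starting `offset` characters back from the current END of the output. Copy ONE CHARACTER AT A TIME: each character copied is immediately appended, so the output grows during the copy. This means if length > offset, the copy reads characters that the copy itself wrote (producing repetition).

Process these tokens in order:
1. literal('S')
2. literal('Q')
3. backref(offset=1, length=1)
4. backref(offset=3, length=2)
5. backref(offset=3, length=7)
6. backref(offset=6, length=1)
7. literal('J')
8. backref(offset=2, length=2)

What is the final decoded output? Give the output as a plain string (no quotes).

Token 1: literal('S'). Output: "S"
Token 2: literal('Q'). Output: "SQ"
Token 3: backref(off=1, len=1). Copied 'Q' from pos 1. Output: "SQQ"
Token 4: backref(off=3, len=2). Copied 'SQ' from pos 0. Output: "SQQSQ"
Token 5: backref(off=3, len=7) (overlapping!). Copied 'QSQQSQQ' from pos 2. Output: "SQQSQQSQQSQQ"
Token 6: backref(off=6, len=1). Copied 'S' from pos 6. Output: "SQQSQQSQQSQQS"
Token 7: literal('J'). Output: "SQQSQQSQQSQQSJ"
Token 8: backref(off=2, len=2). Copied 'SJ' from pos 12. Output: "SQQSQQSQQSQQSJSJ"

Answer: SQQSQQSQQSQQSJSJ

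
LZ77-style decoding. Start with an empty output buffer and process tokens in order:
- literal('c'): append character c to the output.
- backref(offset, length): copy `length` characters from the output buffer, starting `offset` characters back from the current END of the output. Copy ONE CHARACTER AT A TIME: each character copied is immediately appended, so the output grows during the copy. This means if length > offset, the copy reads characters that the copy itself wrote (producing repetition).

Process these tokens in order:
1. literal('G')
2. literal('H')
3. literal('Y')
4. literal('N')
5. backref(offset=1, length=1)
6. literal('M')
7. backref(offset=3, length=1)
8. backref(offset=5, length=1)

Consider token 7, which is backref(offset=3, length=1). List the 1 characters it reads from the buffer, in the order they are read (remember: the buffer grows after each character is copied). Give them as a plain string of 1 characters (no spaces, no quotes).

Answer: N

Derivation:
Token 1: literal('G'). Output: "G"
Token 2: literal('H'). Output: "GH"
Token 3: literal('Y'). Output: "GHY"
Token 4: literal('N'). Output: "GHYN"
Token 5: backref(off=1, len=1). Copied 'N' from pos 3. Output: "GHYNN"
Token 6: literal('M'). Output: "GHYNNM"
Token 7: backref(off=3, len=1). Buffer before: "GHYNNM" (len 6)
  byte 1: read out[3]='N', append. Buffer now: "GHYNNMN"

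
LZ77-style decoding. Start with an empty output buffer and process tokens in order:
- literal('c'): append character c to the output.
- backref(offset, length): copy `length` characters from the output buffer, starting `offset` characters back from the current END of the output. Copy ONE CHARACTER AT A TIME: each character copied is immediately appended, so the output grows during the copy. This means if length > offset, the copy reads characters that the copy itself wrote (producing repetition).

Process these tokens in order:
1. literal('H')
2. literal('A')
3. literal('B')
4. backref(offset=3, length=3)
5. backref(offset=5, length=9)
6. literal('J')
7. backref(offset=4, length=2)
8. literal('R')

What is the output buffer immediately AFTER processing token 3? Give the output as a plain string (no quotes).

Answer: HAB

Derivation:
Token 1: literal('H'). Output: "H"
Token 2: literal('A'). Output: "HA"
Token 3: literal('B'). Output: "HAB"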